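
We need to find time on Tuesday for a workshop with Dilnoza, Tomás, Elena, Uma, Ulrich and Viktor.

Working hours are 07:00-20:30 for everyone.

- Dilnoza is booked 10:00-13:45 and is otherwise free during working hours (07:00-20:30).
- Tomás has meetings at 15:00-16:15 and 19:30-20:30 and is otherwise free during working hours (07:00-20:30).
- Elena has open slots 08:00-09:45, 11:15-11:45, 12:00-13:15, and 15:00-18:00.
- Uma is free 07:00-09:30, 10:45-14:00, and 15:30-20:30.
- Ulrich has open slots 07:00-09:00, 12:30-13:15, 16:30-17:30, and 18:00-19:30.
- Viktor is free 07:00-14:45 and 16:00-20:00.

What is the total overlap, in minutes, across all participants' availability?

120 minutes

Dilnoza free within 07:00–20:30: 07:00–10:00, 13:45–20:30.
Tomás free within 07:00–20:30: 07:00–15:00, 16:15–19:30.
Dilnoza ∩ Tomás: 07:00–10:00, 13:45–15:00, 16:15–19:30.
Dilnoza ∩ Tomás ∩ Elena: 08:00–09:45, 16:15–18:00.
Dilnoza ∩ Tomás ∩ Elena ∩ Uma: 08:00–09:30, 16:15–18:00.
Dilnoza ∩ Tomás ∩ Elena ∩ Uma ∩ Ulrich: 08:00–09:00, 16:30–17:30.
Dilnoza ∩ Tomás ∩ Elena ∩ Uma ∩ Ulrich ∩ Viktor: 08:00–09:00, 16:30–17:30.
Total common minutes: 60 + 60 = 120.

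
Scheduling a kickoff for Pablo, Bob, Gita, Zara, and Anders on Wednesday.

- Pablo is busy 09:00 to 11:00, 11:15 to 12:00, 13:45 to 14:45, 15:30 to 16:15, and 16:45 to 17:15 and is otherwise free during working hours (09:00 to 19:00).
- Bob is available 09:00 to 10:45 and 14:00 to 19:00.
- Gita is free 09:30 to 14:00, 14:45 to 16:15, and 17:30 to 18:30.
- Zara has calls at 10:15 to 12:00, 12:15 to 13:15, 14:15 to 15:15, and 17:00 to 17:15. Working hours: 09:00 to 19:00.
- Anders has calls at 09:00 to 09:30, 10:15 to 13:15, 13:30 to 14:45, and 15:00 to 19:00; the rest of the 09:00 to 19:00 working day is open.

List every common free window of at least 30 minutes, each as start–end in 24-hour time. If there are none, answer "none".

none

Pablo free within 09:00–19:00: 11:00–11:15, 12:00–13:45, 14:45–15:30, 16:15–16:45, 17:15–19:00.
Zara free within 09:00–19:00: 09:00–10:15, 12:00–12:15, 13:15–14:15, 15:15–17:00, 17:15–19:00.
Anders free within 09:00–19:00: 09:30–10:15, 13:15–13:30, 14:45–15:00.
Pablo ∩ Bob: 14:45–15:30, 16:15–16:45, 17:15–19:00.
Pablo ∩ Bob ∩ Gita: 14:45–15:30, 17:30–18:30.
Pablo ∩ Bob ∩ Gita ∩ Zara: 15:15–15:30, 17:30–18:30.
Pablo ∩ Bob ∩ Gita ∩ Zara ∩ Anders: (none).
Windows ≥ 30 min: (none).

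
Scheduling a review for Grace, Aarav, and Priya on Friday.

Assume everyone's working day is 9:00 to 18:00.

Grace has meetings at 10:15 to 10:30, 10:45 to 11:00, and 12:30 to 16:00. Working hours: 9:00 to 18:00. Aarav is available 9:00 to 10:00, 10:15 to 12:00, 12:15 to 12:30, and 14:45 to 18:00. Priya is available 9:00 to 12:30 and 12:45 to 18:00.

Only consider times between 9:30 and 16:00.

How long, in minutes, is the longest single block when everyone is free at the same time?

60 minutes

Grace free within 09:00–18:00: 09:00–10:15, 10:30–10:45, 11:00–12:30, 16:00–18:00.
Grace ∩ Aarav: 09:00–10:00, 10:30–10:45, 11:00–12:00, 12:15–12:30, 16:00–18:00.
Grace ∩ Aarav ∩ Priya: 09:00–10:00, 10:30–10:45, 11:00–12:00, 12:15–12:30, 16:00–18:00.
Restricted to 09:30–16:00: 09:30–10:00, 10:30–10:45, 11:00–12:00, 12:15–12:30.
Common window lengths: 30, 15, 60, 15 min; longest is 60.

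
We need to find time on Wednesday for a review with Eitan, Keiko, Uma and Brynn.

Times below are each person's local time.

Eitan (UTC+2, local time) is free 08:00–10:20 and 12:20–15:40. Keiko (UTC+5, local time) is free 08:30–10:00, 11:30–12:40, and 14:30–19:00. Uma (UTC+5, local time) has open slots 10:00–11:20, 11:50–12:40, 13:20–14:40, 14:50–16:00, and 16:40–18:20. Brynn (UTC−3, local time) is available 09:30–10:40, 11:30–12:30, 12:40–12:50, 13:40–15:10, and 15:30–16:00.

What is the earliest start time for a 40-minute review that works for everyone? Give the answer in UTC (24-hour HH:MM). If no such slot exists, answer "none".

Eitan → UTC: 06:00–08:20, 10:20–13:40.
Keiko → UTC: 03:30–05:00, 06:30–07:40, 09:30–14:00.
Uma → UTC: 05:00–06:20, 06:50–07:40, 08:20–09:40, 09:50–11:00, 11:40–13:20.
Brynn → UTC: 12:30–13:40, 14:30–15:30, 15:40–15:50, 16:40–18:10, 18:30–19:00.
Eitan ∩ Keiko: 06:30–07:40, 10:20–13:40.
Eitan ∩ Keiko ∩ Uma: 06:50–07:40, 10:20–11:00, 11:40–13:20.
Eitan ∩ Keiko ∩ Uma ∩ Brynn: 12:30–13:20.
Windows ≥ 40 min: 12:30–13:20.
Earliest such window starts at 12:30.

12:30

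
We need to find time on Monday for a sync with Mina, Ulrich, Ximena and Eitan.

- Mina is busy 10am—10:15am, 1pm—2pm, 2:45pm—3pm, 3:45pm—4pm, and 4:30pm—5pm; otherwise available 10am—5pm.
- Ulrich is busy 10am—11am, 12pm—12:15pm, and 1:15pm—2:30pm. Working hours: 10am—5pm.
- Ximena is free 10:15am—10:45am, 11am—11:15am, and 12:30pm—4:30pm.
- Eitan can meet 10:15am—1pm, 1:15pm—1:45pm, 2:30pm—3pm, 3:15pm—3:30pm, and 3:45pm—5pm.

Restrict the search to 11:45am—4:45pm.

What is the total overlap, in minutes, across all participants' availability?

Mina free within 10:00–17:00: 10:15–13:00, 14:00–14:45, 15:00–15:45, 16:00–16:30.
Ulrich free within 10:00–17:00: 11:00–12:00, 12:15–13:15, 14:30–17:00.
Mina ∩ Ulrich: 11:00–12:00, 12:15–13:00, 14:30–14:45, 15:00–15:45, 16:00–16:30.
Mina ∩ Ulrich ∩ Ximena: 11:00–11:15, 12:30–13:00, 14:30–14:45, 15:00–15:45, 16:00–16:30.
Mina ∩ Ulrich ∩ Ximena ∩ Eitan: 11:00–11:15, 12:30–13:00, 14:30–14:45, 15:15–15:30, 16:00–16:30.
Restricted to 11:45–16:45: 12:30–13:00, 14:30–14:45, 15:15–15:30, 16:00–16:30.
Total common minutes: 30 + 15 + 15 + 30 = 90.

90 minutes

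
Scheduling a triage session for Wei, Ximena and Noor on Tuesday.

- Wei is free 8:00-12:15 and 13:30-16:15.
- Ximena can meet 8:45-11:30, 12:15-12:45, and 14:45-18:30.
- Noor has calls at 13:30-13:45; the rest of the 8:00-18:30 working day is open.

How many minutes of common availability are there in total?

Noor free within 08:00–18:30: 08:00–13:30, 13:45–18:30.
Wei ∩ Ximena: 08:45–11:30, 14:45–16:15.
Wei ∩ Ximena ∩ Noor: 08:45–11:30, 14:45–16:15.
Total common minutes: 165 + 90 = 255.

255 minutes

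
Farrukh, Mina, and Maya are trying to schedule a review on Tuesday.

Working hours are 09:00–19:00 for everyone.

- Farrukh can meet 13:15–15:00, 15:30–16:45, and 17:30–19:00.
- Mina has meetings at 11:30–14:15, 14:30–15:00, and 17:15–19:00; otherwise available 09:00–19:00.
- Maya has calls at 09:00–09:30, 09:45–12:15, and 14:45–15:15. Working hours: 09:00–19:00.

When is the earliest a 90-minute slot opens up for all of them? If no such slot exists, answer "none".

none

Mina free within 09:00–19:00: 09:00–11:30, 14:15–14:30, 15:00–17:15.
Maya free within 09:00–19:00: 09:30–09:45, 12:15–14:45, 15:15–19:00.
Farrukh ∩ Mina: 14:15–14:30, 15:30–16:45.
Farrukh ∩ Mina ∩ Maya: 14:15–14:30, 15:30–16:45.
Windows ≥ 90 min: (none).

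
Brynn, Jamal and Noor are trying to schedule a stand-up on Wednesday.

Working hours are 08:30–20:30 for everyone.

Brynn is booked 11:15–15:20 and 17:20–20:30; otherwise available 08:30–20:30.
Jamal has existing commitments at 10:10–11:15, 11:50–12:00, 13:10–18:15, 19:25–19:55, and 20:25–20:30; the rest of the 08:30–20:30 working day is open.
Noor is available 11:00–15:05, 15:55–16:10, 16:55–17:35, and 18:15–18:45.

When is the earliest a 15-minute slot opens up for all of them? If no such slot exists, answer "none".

none

Brynn free within 08:30–20:30: 08:30–11:15, 15:20–17:20.
Jamal free within 08:30–20:30: 08:30–10:10, 11:15–11:50, 12:00–13:10, 18:15–19:25, 19:55–20:25.
Brynn ∩ Jamal: 08:30–10:10.
Brynn ∩ Jamal ∩ Noor: (none).
Windows ≥ 15 min: (none).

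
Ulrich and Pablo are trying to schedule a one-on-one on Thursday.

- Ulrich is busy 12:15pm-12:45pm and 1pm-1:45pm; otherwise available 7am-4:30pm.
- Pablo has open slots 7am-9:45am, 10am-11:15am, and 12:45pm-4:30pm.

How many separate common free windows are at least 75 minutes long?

Ulrich free within 07:00–16:30: 07:00–12:15, 12:45–13:00, 13:45–16:30.
Ulrich ∩ Pablo: 07:00–09:45, 10:00–11:15, 12:45–13:00, 13:45–16:30.
Windows ≥ 75 min: 07:00–09:45, 10:00–11:15, 13:45–16:30.
That's 3 windows.

3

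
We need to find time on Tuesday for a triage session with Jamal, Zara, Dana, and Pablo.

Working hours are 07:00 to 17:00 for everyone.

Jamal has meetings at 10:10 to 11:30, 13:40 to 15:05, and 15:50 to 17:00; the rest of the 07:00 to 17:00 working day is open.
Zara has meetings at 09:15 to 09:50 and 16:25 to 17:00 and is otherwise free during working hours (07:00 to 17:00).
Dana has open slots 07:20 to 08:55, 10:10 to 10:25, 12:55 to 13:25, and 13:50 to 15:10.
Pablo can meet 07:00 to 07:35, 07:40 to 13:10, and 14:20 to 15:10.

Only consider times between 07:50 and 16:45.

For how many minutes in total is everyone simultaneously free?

Jamal free within 07:00–17:00: 07:00–10:10, 11:30–13:40, 15:05–15:50.
Zara free within 07:00–17:00: 07:00–09:15, 09:50–16:25.
Jamal ∩ Zara: 07:00–09:15, 09:50–10:10, 11:30–13:40, 15:05–15:50.
Jamal ∩ Zara ∩ Dana: 07:20–08:55, 12:55–13:25, 15:05–15:10.
Jamal ∩ Zara ∩ Dana ∩ Pablo: 07:20–07:35, 07:40–08:55, 12:55–13:10, 15:05–15:10.
Restricted to 07:50–16:45: 07:50–08:55, 12:55–13:10, 15:05–15:10.
Total common minutes: 65 + 15 + 5 = 85.

85 minutes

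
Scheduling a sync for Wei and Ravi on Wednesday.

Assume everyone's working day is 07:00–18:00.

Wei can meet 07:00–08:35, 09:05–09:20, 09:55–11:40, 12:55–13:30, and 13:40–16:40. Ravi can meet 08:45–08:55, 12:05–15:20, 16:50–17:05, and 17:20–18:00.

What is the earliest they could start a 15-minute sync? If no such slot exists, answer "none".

12:55

Wei ∩ Ravi: 12:55–13:30, 13:40–15:20.
Windows ≥ 15 min: 12:55–13:30, 13:40–15:20.
Earliest such window starts at 12:55.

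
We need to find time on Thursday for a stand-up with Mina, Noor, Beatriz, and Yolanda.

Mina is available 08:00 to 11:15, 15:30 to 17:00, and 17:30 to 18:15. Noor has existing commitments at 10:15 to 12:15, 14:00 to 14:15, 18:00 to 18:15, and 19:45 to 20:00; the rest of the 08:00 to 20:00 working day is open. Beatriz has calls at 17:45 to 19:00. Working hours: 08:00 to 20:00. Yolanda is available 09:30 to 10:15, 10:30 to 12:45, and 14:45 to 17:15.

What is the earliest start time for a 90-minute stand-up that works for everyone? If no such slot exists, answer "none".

Noor free within 08:00–20:00: 08:00–10:15, 12:15–14:00, 14:15–18:00, 18:15–19:45.
Beatriz free within 08:00–20:00: 08:00–17:45, 19:00–20:00.
Mina ∩ Noor: 08:00–10:15, 15:30–17:00, 17:30–18:00.
Mina ∩ Noor ∩ Beatriz: 08:00–10:15, 15:30–17:00, 17:30–17:45.
Mina ∩ Noor ∩ Beatriz ∩ Yolanda: 09:30–10:15, 15:30–17:00.
Windows ≥ 90 min: 15:30–17:00.
Earliest such window starts at 15:30.

15:30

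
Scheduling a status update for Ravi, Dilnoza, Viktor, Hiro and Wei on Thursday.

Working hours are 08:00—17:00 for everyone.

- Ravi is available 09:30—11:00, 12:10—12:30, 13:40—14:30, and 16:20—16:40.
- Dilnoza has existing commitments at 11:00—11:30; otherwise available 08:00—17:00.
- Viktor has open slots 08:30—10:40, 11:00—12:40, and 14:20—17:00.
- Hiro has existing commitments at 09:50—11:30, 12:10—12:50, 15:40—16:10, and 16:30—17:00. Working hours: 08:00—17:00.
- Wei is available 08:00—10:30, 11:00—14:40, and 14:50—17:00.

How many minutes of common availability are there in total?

40 minutes

Dilnoza free within 08:00–17:00: 08:00–11:00, 11:30–17:00.
Hiro free within 08:00–17:00: 08:00–09:50, 11:30–12:10, 12:50–15:40, 16:10–16:30.
Ravi ∩ Dilnoza: 09:30–11:00, 12:10–12:30, 13:40–14:30, 16:20–16:40.
Ravi ∩ Dilnoza ∩ Viktor: 09:30–10:40, 12:10–12:30, 14:20–14:30, 16:20–16:40.
Ravi ∩ Dilnoza ∩ Viktor ∩ Hiro: 09:30–09:50, 14:20–14:30, 16:20–16:30.
Ravi ∩ Dilnoza ∩ Viktor ∩ Hiro ∩ Wei: 09:30–09:50, 14:20–14:30, 16:20–16:30.
Total common minutes: 20 + 10 + 10 = 40.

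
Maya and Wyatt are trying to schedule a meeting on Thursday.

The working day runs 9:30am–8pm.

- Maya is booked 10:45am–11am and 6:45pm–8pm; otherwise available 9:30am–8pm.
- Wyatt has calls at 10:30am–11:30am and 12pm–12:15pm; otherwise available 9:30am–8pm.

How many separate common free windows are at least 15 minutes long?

3

Maya free within 09:30–20:00: 09:30–10:45, 11:00–18:45.
Wyatt free within 09:30–20:00: 09:30–10:30, 11:30–12:00, 12:15–20:00.
Maya ∩ Wyatt: 09:30–10:30, 11:30–12:00, 12:15–18:45.
Windows ≥ 15 min: 09:30–10:30, 11:30–12:00, 12:15–18:45.
That's 3 windows.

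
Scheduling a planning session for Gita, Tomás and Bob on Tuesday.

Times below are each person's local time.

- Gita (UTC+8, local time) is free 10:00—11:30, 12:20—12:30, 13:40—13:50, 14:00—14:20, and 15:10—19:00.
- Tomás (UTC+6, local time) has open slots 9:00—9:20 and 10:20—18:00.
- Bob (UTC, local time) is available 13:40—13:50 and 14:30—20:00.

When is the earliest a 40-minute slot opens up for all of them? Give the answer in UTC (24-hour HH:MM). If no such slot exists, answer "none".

none

Gita → UTC: 02:00–03:30, 04:20–04:30, 05:40–05:50, 06:00–06:20, 07:10–11:00.
Tomás → UTC: 03:00–03:20, 04:20–12:00.
Bob → UTC: 13:40–13:50, 14:30–20:00.
Gita ∩ Tomás: 03:00–03:20, 04:20–04:30, 05:40–05:50, 06:00–06:20, 07:10–11:00.
Gita ∩ Tomás ∩ Bob: (none).
Windows ≥ 40 min: (none).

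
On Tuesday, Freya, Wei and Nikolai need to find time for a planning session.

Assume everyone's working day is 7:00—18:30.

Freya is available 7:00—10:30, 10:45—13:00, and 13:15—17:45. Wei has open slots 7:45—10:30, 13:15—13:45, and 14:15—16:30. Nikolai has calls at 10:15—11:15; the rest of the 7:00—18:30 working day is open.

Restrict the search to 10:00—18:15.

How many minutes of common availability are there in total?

180 minutes

Nikolai free within 07:00–18:30: 07:00–10:15, 11:15–18:30.
Freya ∩ Wei: 07:45–10:30, 13:15–13:45, 14:15–16:30.
Freya ∩ Wei ∩ Nikolai: 07:45–10:15, 13:15–13:45, 14:15–16:30.
Restricted to 10:00–18:15: 10:00–10:15, 13:15–13:45, 14:15–16:30.
Total common minutes: 15 + 30 + 135 = 180.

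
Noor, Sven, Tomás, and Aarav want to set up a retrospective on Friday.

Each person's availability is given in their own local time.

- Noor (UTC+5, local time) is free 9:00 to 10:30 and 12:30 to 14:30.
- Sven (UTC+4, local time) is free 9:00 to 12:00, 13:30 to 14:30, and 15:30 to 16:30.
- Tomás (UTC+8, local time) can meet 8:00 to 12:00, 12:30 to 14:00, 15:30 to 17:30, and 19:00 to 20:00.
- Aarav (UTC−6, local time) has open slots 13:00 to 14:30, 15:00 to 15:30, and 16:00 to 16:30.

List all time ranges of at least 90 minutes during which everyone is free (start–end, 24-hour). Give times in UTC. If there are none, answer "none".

none

Noor → UTC: 04:00–05:30, 07:30–09:30.
Sven → UTC: 05:00–08:00, 09:30–10:30, 11:30–12:30.
Tomás → UTC: 00:00–04:00, 04:30–06:00, 07:30–09:30, 11:00–12:00.
Aarav → UTC: 19:00–20:30, 21:00–21:30, 22:00–22:30.
Noor ∩ Sven: 05:00–05:30, 07:30–08:00.
Noor ∩ Sven ∩ Tomás: 05:00–05:30, 07:30–08:00.
Noor ∩ Sven ∩ Tomás ∩ Aarav: (none).
Windows ≥ 90 min: (none).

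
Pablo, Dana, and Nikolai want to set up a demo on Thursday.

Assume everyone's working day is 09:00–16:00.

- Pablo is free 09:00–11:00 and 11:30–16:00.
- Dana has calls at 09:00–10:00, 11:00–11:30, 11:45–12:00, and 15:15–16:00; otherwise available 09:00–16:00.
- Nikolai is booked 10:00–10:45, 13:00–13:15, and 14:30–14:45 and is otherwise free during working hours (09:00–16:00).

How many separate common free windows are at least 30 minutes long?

Dana free within 09:00–16:00: 10:00–11:00, 11:30–11:45, 12:00–15:15.
Nikolai free within 09:00–16:00: 09:00–10:00, 10:45–13:00, 13:15–14:30, 14:45–16:00.
Pablo ∩ Dana: 10:00–11:00, 11:30–11:45, 12:00–15:15.
Pablo ∩ Dana ∩ Nikolai: 10:45–11:00, 11:30–11:45, 12:00–13:00, 13:15–14:30, 14:45–15:15.
Windows ≥ 30 min: 12:00–13:00, 13:15–14:30, 14:45–15:15.
That's 3 windows.

3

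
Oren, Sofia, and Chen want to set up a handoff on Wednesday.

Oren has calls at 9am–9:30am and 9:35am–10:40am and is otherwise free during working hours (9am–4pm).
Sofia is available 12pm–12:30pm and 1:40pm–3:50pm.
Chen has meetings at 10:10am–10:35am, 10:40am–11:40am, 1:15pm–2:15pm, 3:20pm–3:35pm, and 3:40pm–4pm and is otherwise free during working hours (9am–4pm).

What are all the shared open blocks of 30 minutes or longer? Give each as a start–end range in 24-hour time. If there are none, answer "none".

Oren free within 09:00–16:00: 09:30–09:35, 10:40–16:00.
Chen free within 09:00–16:00: 09:00–10:10, 10:35–10:40, 11:40–13:15, 14:15–15:20, 15:35–15:40.
Oren ∩ Sofia: 12:00–12:30, 13:40–15:50.
Oren ∩ Sofia ∩ Chen: 12:00–12:30, 14:15–15:20, 15:35–15:40.
Windows ≥ 30 min: 12:00–12:30, 14:15–15:20.

12:00–12:30, 14:15–15:20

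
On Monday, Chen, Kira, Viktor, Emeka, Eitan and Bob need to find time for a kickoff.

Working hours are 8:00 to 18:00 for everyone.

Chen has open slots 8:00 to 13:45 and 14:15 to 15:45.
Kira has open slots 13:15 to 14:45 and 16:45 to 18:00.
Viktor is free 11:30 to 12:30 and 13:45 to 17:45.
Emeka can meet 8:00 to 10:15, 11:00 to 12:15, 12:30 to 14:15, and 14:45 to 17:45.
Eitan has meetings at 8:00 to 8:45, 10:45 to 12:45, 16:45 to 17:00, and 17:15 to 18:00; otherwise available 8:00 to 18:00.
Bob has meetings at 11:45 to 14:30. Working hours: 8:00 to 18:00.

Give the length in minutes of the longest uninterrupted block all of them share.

Eitan free within 08:00–18:00: 08:45–10:45, 12:45–16:45, 17:00–17:15.
Bob free within 08:00–18:00: 08:00–11:45, 14:30–18:00.
Chen ∩ Kira: 13:15–13:45, 14:15–14:45.
Chen ∩ Kira ∩ Viktor: 14:15–14:45.
Chen ∩ Kira ∩ Viktor ∩ Emeka: (none).
Chen ∩ Kira ∩ Viktor ∩ Emeka ∩ Eitan: (none).
Chen ∩ Kira ∩ Viktor ∩ Emeka ∩ Eitan ∩ Bob: (none).
No common window.

0 minutes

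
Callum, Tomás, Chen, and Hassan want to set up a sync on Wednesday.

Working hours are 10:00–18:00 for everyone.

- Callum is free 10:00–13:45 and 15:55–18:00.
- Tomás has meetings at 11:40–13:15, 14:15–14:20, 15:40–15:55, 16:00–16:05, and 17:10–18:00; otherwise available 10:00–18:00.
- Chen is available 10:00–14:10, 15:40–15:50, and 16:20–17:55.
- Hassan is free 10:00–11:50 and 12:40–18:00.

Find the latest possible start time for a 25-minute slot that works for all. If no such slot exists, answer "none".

Tomás free within 10:00–18:00: 10:00–11:40, 13:15–14:15, 14:20–15:40, 15:55–16:00, 16:05–17:10.
Callum ∩ Tomás: 10:00–11:40, 13:15–13:45, 15:55–16:00, 16:05–17:10.
Callum ∩ Tomás ∩ Chen: 10:00–11:40, 13:15–13:45, 16:20–17:10.
Callum ∩ Tomás ∩ Chen ∩ Hassan: 10:00–11:40, 13:15–13:45, 16:20–17:10.
Windows ≥ 25 min: 10:00–11:40, 13:15–13:45, 16:20–17:10.
Latest start in the last window 16:20–17:10 is 17:10 − 25 min = 16:45.

16:45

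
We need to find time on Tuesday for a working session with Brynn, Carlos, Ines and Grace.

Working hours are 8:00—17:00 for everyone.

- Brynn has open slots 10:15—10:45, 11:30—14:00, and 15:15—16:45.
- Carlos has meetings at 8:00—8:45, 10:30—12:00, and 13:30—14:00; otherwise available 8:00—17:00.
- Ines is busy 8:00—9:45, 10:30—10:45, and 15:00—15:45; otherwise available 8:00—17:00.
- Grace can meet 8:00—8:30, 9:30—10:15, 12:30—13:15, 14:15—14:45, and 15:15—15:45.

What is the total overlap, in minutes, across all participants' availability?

Carlos free within 08:00–17:00: 08:45–10:30, 12:00–13:30, 14:00–17:00.
Ines free within 08:00–17:00: 09:45–10:30, 10:45–15:00, 15:45–17:00.
Brynn ∩ Carlos: 10:15–10:30, 12:00–13:30, 15:15–16:45.
Brynn ∩ Carlos ∩ Ines: 10:15–10:30, 12:00–13:30, 15:45–16:45.
Brynn ∩ Carlos ∩ Ines ∩ Grace: 12:30–13:15.
Total common minutes: 45.

45 minutes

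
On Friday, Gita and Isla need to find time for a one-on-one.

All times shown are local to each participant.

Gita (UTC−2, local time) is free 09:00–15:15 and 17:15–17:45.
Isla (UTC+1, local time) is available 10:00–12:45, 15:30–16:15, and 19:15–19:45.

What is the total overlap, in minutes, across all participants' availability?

Gita → UTC: 11:00–17:15, 19:15–19:45.
Isla → UTC: 09:00–11:45, 14:30–15:15, 18:15–18:45.
Gita ∩ Isla: 11:00–11:45, 14:30–15:15.
Total common minutes: 45 + 45 = 90.

90 minutes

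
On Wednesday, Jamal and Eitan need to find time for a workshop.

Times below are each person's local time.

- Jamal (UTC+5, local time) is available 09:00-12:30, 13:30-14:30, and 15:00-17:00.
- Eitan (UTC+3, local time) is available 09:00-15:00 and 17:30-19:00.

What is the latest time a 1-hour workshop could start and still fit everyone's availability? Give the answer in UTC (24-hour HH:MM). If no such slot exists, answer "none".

11:00

Jamal → UTC: 04:00–07:30, 08:30–09:30, 10:00–12:00.
Eitan → UTC: 06:00–12:00, 14:30–16:00.
Jamal ∩ Eitan: 06:00–07:30, 08:30–09:30, 10:00–12:00.
Windows ≥ 60 min: 06:00–07:30, 08:30–09:30, 10:00–12:00.
Latest start in the last window 10:00–12:00 is 12:00 − 60 min = 11:00.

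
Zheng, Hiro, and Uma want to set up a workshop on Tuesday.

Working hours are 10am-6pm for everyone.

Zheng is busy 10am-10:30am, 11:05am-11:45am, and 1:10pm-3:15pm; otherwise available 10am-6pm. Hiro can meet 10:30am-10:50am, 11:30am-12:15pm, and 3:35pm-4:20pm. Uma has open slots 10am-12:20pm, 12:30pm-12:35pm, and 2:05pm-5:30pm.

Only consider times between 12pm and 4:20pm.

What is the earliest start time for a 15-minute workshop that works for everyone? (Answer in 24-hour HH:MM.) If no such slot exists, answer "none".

Zheng free within 10:00–18:00: 10:30–11:05, 11:45–13:10, 15:15–18:00.
Zheng ∩ Hiro: 10:30–10:50, 11:45–12:15, 15:35–16:20.
Zheng ∩ Hiro ∩ Uma: 10:30–10:50, 11:45–12:15, 15:35–16:20.
Restricted to 12:00–16:20: 12:00–12:15, 15:35–16:20.
Windows ≥ 15 min: 12:00–12:15, 15:35–16:20.
Earliest such window starts at 12:00.

12:00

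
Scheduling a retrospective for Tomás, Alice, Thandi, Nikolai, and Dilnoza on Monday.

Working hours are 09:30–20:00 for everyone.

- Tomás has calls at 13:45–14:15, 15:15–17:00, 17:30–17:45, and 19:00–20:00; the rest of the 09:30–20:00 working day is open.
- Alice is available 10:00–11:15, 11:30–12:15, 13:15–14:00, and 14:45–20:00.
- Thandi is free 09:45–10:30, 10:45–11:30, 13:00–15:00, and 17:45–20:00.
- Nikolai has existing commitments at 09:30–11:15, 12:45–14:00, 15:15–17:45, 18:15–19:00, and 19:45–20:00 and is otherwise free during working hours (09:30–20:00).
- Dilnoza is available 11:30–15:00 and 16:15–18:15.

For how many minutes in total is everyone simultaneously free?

Tomás free within 09:30–20:00: 09:30–13:45, 14:15–15:15, 17:00–17:30, 17:45–19:00.
Nikolai free within 09:30–20:00: 11:15–12:45, 14:00–15:15, 17:45–18:15, 19:00–19:45.
Tomás ∩ Alice: 10:00–11:15, 11:30–12:15, 13:15–13:45, 14:45–15:15, 17:00–17:30, 17:45–19:00.
Tomás ∩ Alice ∩ Thandi: 10:00–10:30, 10:45–11:15, 13:15–13:45, 14:45–15:00, 17:45–19:00.
Tomás ∩ Alice ∩ Thandi ∩ Nikolai: 14:45–15:00, 17:45–18:15.
Tomás ∩ Alice ∩ Thandi ∩ Nikolai ∩ Dilnoza: 14:45–15:00, 17:45–18:15.
Total common minutes: 15 + 30 = 45.

45 minutes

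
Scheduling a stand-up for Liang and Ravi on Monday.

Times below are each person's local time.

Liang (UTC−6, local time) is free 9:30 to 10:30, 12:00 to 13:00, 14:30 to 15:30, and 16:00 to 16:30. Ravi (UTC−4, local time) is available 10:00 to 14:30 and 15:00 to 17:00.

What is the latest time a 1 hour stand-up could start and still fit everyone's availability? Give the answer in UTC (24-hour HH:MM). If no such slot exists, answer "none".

Liang → UTC: 15:30–16:30, 18:00–19:00, 20:30–21:30, 22:00–22:30.
Ravi → UTC: 14:00–18:30, 19:00–21:00.
Liang ∩ Ravi: 15:30–16:30, 18:00–18:30, 20:30–21:00.
Windows ≥ 60 min: 15:30–16:30.
Latest start in the last window 15:30–16:30 is 16:30 − 60 min = 15:30.

15:30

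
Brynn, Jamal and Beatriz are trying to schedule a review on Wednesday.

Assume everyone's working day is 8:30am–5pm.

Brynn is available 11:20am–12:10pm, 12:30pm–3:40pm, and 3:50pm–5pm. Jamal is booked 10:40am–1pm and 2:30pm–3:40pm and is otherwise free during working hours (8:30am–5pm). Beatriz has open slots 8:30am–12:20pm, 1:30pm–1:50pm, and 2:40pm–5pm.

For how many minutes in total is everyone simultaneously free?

Jamal free within 08:30–17:00: 08:30–10:40, 13:00–14:30, 15:40–17:00.
Brynn ∩ Jamal: 13:00–14:30, 15:50–17:00.
Brynn ∩ Jamal ∩ Beatriz: 13:30–13:50, 15:50–17:00.
Total common minutes: 20 + 70 = 90.

90 minutes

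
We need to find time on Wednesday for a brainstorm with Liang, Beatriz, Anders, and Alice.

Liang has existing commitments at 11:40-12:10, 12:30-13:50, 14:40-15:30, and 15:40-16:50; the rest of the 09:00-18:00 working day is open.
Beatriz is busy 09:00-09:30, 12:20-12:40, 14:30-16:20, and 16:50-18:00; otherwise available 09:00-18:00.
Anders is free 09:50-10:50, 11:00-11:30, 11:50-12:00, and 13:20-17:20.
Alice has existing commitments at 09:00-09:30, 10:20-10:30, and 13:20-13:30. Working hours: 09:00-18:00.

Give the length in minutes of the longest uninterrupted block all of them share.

40 minutes

Liang free within 09:00–18:00: 09:00–11:40, 12:10–12:30, 13:50–14:40, 15:30–15:40, 16:50–18:00.
Beatriz free within 09:00–18:00: 09:30–12:20, 12:40–14:30, 16:20–16:50.
Alice free within 09:00–18:00: 09:30–10:20, 10:30–13:20, 13:30–18:00.
Liang ∩ Beatriz: 09:30–11:40, 12:10–12:20, 13:50–14:30.
Liang ∩ Beatriz ∩ Anders: 09:50–10:50, 11:00–11:30, 13:50–14:30.
Liang ∩ Beatriz ∩ Anders ∩ Alice: 09:50–10:20, 10:30–10:50, 11:00–11:30, 13:50–14:30.
Common window lengths: 30, 20, 30, 40 min; longest is 40.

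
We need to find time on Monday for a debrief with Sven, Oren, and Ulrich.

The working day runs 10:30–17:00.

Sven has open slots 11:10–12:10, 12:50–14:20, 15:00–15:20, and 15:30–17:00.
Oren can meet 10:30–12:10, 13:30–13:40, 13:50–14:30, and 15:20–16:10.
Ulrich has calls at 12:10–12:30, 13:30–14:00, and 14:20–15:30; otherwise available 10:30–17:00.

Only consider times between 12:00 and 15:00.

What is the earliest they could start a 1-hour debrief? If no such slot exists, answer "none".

none

Ulrich free within 10:30–17:00: 10:30–12:10, 12:30–13:30, 14:00–14:20, 15:30–17:00.
Sven ∩ Oren: 11:10–12:10, 13:30–13:40, 13:50–14:20, 15:30–16:10.
Sven ∩ Oren ∩ Ulrich: 11:10–12:10, 14:00–14:20, 15:30–16:10.
Restricted to 12:00–15:00: 12:00–12:10, 14:00–14:20.
Windows ≥ 60 min: (none).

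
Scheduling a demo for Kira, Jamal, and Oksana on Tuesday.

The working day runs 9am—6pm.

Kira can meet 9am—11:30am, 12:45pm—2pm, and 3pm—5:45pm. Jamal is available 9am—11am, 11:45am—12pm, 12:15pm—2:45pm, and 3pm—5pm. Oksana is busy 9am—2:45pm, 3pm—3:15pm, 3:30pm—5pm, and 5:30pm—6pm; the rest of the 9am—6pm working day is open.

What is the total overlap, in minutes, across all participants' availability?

Oksana free within 09:00–18:00: 14:45–15:00, 15:15–15:30, 17:00–17:30.
Kira ∩ Jamal: 09:00–11:00, 12:45–14:00, 15:00–17:00.
Kira ∩ Jamal ∩ Oksana: 15:15–15:30.
Total common minutes: 15.

15 minutes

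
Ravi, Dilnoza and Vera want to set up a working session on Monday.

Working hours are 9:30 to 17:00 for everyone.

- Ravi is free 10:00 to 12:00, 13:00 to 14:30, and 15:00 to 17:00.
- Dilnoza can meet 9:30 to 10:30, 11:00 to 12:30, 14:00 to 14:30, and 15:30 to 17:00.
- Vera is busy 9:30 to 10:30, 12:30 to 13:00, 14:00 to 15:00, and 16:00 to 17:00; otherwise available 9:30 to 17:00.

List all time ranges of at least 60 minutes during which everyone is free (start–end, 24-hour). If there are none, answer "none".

Vera free within 09:30–17:00: 10:30–12:30, 13:00–14:00, 15:00–16:00.
Ravi ∩ Dilnoza: 10:00–10:30, 11:00–12:00, 14:00–14:30, 15:30–17:00.
Ravi ∩ Dilnoza ∩ Vera: 11:00–12:00, 15:30–16:00.
Windows ≥ 60 min: 11:00–12:00.

11:00–12:00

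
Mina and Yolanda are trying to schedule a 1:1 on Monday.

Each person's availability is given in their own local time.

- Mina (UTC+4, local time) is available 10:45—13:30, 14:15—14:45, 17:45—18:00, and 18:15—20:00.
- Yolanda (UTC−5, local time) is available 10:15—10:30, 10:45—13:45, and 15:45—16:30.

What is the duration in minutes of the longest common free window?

15 minutes

Mina → UTC: 06:45–09:30, 10:15–10:45, 13:45–14:00, 14:15–16:00.
Yolanda → UTC: 15:15–15:30, 15:45–18:45, 20:45–21:30.
Mina ∩ Yolanda: 15:15–15:30, 15:45–16:00.
Common window lengths: 15, 15 min; longest is 15.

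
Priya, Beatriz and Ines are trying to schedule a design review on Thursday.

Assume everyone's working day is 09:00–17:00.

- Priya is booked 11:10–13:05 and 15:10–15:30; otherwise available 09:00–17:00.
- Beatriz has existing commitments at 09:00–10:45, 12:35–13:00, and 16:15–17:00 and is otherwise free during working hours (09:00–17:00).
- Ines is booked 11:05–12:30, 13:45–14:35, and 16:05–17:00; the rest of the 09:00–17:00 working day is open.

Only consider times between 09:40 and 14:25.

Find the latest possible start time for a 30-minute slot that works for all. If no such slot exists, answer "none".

13:15

Priya free within 09:00–17:00: 09:00–11:10, 13:05–15:10, 15:30–17:00.
Beatriz free within 09:00–17:00: 10:45–12:35, 13:00–16:15.
Ines free within 09:00–17:00: 09:00–11:05, 12:30–13:45, 14:35–16:05.
Priya ∩ Beatriz: 10:45–11:10, 13:05–15:10, 15:30–16:15.
Priya ∩ Beatriz ∩ Ines: 10:45–11:05, 13:05–13:45, 14:35–15:10, 15:30–16:05.
Restricted to 09:40–14:25: 10:45–11:05, 13:05–13:45.
Windows ≥ 30 min: 13:05–13:45.
Latest start in the last window 13:05–13:45 is 13:45 − 30 min = 13:15.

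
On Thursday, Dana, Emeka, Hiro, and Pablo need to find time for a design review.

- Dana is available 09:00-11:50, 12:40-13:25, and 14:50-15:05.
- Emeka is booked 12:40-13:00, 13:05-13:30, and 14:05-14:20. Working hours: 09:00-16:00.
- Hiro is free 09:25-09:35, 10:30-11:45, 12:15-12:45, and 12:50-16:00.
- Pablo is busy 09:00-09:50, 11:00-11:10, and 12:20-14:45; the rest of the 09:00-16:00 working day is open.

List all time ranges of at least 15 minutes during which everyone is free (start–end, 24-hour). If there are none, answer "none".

Emeka free within 09:00–16:00: 09:00–12:40, 13:00–13:05, 13:30–14:05, 14:20–16:00.
Pablo free within 09:00–16:00: 09:50–11:00, 11:10–12:20, 14:45–16:00.
Dana ∩ Emeka: 09:00–11:50, 13:00–13:05, 14:50–15:05.
Dana ∩ Emeka ∩ Hiro: 09:25–09:35, 10:30–11:45, 13:00–13:05, 14:50–15:05.
Dana ∩ Emeka ∩ Hiro ∩ Pablo: 10:30–11:00, 11:10–11:45, 14:50–15:05.
Windows ≥ 15 min: 10:30–11:00, 11:10–11:45, 14:50–15:05.

10:30–11:00, 11:10–11:45, 14:50–15:05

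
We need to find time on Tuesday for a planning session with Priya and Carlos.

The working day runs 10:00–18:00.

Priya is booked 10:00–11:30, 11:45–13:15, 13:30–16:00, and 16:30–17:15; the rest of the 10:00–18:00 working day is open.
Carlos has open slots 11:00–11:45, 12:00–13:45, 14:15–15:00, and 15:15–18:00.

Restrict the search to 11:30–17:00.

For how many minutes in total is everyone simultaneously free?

Priya free within 10:00–18:00: 11:30–11:45, 13:15–13:30, 16:00–16:30, 17:15–18:00.
Priya ∩ Carlos: 11:30–11:45, 13:15–13:30, 16:00–16:30, 17:15–18:00.
Restricted to 11:30–17:00: 11:30–11:45, 13:15–13:30, 16:00–16:30.
Total common minutes: 15 + 15 + 30 = 60.

60 minutes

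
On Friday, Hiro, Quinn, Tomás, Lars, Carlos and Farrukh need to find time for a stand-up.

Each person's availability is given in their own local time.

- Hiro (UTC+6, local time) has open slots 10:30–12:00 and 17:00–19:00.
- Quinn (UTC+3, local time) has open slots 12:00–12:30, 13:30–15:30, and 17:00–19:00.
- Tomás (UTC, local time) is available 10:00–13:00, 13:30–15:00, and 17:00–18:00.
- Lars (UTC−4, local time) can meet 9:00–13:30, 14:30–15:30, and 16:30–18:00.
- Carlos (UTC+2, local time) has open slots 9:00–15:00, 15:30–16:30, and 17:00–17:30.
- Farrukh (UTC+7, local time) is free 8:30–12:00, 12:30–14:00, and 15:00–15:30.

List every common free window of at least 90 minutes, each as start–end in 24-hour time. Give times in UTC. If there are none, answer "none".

none

Hiro → UTC: 04:30–06:00, 11:00–13:00.
Quinn → UTC: 09:00–09:30, 10:30–12:30, 14:00–16:00.
Tomás → UTC: 10:00–13:00, 13:30–15:00, 17:00–18:00.
Lars → UTC: 13:00–17:30, 18:30–19:30, 20:30–22:00.
Carlos → UTC: 07:00–13:00, 13:30–14:30, 15:00–15:30.
Farrukh → UTC: 01:30–05:00, 05:30–07:00, 08:00–08:30.
Hiro ∩ Quinn: 11:00–12:30.
Hiro ∩ Quinn ∩ Tomás: 11:00–12:30.
Hiro ∩ Quinn ∩ Tomás ∩ Lars: (none).
Hiro ∩ Quinn ∩ Tomás ∩ Lars ∩ Carlos: (none).
Hiro ∩ Quinn ∩ Tomás ∩ Lars ∩ Carlos ∩ Farrukh: (none).
Windows ≥ 90 min: (none).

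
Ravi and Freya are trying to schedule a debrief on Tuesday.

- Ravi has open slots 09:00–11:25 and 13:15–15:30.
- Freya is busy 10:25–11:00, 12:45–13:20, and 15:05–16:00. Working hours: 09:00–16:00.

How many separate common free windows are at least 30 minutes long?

Freya free within 09:00–16:00: 09:00–10:25, 11:00–12:45, 13:20–15:05.
Ravi ∩ Freya: 09:00–10:25, 11:00–11:25, 13:20–15:05.
Windows ≥ 30 min: 09:00–10:25, 13:20–15:05.
That's 2 windows.

2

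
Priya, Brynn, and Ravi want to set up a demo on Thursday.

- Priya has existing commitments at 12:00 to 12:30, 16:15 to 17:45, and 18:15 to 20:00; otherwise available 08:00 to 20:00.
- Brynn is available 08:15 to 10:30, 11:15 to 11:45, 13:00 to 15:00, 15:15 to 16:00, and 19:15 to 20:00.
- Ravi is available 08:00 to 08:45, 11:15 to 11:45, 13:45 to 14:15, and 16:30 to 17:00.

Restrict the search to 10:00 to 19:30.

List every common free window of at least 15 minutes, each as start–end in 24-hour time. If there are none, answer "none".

11:15–11:45, 13:45–14:15

Priya free within 08:00–20:00: 08:00–12:00, 12:30–16:15, 17:45–18:15.
Priya ∩ Brynn: 08:15–10:30, 11:15–11:45, 13:00–15:00, 15:15–16:00.
Priya ∩ Brynn ∩ Ravi: 08:15–08:45, 11:15–11:45, 13:45–14:15.
Restricted to 10:00–19:30: 11:15–11:45, 13:45–14:15.
Windows ≥ 15 min: 11:15–11:45, 13:45–14:15.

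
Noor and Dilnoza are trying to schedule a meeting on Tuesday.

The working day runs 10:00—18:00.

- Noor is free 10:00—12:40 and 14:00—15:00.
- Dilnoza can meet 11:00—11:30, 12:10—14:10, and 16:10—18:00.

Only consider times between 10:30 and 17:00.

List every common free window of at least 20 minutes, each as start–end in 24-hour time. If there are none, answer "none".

Noor ∩ Dilnoza: 11:00–11:30, 12:10–12:40, 14:00–14:10.
Restricted to 10:30–17:00: 11:00–11:30, 12:10–12:40, 14:00–14:10.
Windows ≥ 20 min: 11:00–11:30, 12:10–12:40.

11:00–11:30, 12:10–12:40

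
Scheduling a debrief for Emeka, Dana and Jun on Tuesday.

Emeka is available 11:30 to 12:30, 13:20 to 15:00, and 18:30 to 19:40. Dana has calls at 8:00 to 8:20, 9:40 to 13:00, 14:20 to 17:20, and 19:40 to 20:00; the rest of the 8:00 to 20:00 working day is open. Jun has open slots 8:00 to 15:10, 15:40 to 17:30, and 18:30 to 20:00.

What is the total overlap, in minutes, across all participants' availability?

Dana free within 08:00–20:00: 08:20–09:40, 13:00–14:20, 17:20–19:40.
Emeka ∩ Dana: 13:20–14:20, 18:30–19:40.
Emeka ∩ Dana ∩ Jun: 13:20–14:20, 18:30–19:40.
Total common minutes: 60 + 70 = 130.

130 minutes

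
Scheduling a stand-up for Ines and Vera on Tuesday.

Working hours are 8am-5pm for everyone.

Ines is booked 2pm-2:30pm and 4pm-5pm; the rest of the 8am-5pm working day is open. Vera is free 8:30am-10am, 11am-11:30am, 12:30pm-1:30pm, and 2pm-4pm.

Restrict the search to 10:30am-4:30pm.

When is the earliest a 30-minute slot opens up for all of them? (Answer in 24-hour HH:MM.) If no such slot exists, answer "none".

11:00

Ines free within 08:00–17:00: 08:00–14:00, 14:30–16:00.
Ines ∩ Vera: 08:30–10:00, 11:00–11:30, 12:30–13:30, 14:30–16:00.
Restricted to 10:30–16:30: 11:00–11:30, 12:30–13:30, 14:30–16:00.
Windows ≥ 30 min: 11:00–11:30, 12:30–13:30, 14:30–16:00.
Earliest such window starts at 11:00.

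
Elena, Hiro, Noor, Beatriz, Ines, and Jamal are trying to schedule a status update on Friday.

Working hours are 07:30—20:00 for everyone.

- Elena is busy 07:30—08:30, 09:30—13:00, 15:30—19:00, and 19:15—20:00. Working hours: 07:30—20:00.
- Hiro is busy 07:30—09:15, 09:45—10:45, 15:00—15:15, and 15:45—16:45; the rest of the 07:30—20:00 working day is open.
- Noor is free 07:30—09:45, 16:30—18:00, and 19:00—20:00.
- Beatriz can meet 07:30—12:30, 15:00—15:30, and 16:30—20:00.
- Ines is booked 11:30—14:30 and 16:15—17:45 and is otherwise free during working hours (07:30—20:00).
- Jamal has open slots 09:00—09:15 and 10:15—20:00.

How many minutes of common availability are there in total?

Elena free within 07:30–20:00: 08:30–09:30, 13:00–15:30, 19:00–19:15.
Hiro free within 07:30–20:00: 09:15–09:45, 10:45–15:00, 15:15–15:45, 16:45–20:00.
Ines free within 07:30–20:00: 07:30–11:30, 14:30–16:15, 17:45–20:00.
Elena ∩ Hiro: 09:15–09:30, 13:00–15:00, 15:15–15:30, 19:00–19:15.
Elena ∩ Hiro ∩ Noor: 09:15–09:30, 19:00–19:15.
Elena ∩ Hiro ∩ Noor ∩ Beatriz: 09:15–09:30, 19:00–19:15.
Elena ∩ Hiro ∩ Noor ∩ Beatriz ∩ Ines: 09:15–09:30, 19:00–19:15.
Elena ∩ Hiro ∩ Noor ∩ Beatriz ∩ Ines ∩ Jamal: 19:00–19:15.
Total common minutes: 15.

15 minutes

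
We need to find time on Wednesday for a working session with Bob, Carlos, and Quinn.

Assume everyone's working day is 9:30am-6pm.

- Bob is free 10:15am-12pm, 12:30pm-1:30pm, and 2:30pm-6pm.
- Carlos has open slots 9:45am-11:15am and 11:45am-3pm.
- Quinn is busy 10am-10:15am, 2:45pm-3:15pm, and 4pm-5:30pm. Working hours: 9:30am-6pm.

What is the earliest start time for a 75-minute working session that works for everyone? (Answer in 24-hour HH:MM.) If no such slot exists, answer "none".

none

Quinn free within 09:30–18:00: 09:30–10:00, 10:15–14:45, 15:15–16:00, 17:30–18:00.
Bob ∩ Carlos: 10:15–11:15, 11:45–12:00, 12:30–13:30, 14:30–15:00.
Bob ∩ Carlos ∩ Quinn: 10:15–11:15, 11:45–12:00, 12:30–13:30, 14:30–14:45.
Windows ≥ 75 min: (none).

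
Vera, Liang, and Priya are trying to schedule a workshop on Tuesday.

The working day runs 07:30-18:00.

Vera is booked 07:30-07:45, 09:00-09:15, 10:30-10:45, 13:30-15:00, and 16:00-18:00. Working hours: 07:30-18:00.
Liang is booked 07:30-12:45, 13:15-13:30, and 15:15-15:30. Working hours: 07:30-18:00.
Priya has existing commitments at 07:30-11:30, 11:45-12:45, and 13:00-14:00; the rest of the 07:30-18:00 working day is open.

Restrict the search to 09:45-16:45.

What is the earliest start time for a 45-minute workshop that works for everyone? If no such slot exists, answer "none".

none

Vera free within 07:30–18:00: 07:45–09:00, 09:15–10:30, 10:45–13:30, 15:00–16:00.
Liang free within 07:30–18:00: 12:45–13:15, 13:30–15:15, 15:30–18:00.
Priya free within 07:30–18:00: 11:30–11:45, 12:45–13:00, 14:00–18:00.
Vera ∩ Liang: 12:45–13:15, 15:00–15:15, 15:30–16:00.
Vera ∩ Liang ∩ Priya: 12:45–13:00, 15:00–15:15, 15:30–16:00.
Restricted to 09:45–16:45: 12:45–13:00, 15:00–15:15, 15:30–16:00.
Windows ≥ 45 min: (none).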